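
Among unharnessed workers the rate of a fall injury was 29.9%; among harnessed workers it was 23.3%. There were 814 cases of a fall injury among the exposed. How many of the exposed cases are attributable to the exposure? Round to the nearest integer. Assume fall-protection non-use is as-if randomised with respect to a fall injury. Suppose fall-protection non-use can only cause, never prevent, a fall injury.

about 180 cases

p₁ = 0.299, p₀ = 0.233.
PN = (p₁ − p₀)/p₁ = (0.299 − 0.233) / 0.299 ≈ 0.22074.
Attributable cases ≈ PN × (exposed cases) = 0.22074 × 814 ≈ 179.68.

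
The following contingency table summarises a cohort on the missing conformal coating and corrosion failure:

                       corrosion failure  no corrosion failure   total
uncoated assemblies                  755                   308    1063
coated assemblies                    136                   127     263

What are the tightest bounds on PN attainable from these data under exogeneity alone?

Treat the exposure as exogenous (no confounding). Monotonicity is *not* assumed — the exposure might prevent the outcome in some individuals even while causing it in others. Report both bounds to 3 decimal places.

0.272 ≤ PN ≤ 0.680

p₁ = P(outcome | exposed) = 755/1063 = 0.71025
p₀ = P(outcome | unexposed) = 136/263 = 0.51711
Under exogeneity alone the bounds on PN are max{0,(p₁−p₀)/p₁} ≤ PN ≤ min{1,(1−p₀)/p₁}.
  lower = (p₁ − p₀)/p₁ = 0.19314 / 0.71025 ≈ 0.2719
  upper = min{1, (1 − p₀)/p₁} = 0.48289 / 0.71025 ≈ 0.6799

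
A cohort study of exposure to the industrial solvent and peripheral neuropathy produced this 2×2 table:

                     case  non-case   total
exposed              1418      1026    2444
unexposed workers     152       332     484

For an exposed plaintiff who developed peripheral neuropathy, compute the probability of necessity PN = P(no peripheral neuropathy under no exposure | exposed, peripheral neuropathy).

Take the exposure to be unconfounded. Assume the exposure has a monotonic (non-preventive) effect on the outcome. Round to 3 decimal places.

PN ≈ 0.459

p₁ = P(outcome | exposed) = 1418/2444 = 0.5802
p₀ = P(outcome | unexposed) = 152/484 = 0.31405
Under exogeneity and monotonicity, PN = (p₁ − p₀) / p₁.
PN = (0.5802 − 0.31405) / 0.5802 = 0.26615 / 0.5802 ≈ 0.4587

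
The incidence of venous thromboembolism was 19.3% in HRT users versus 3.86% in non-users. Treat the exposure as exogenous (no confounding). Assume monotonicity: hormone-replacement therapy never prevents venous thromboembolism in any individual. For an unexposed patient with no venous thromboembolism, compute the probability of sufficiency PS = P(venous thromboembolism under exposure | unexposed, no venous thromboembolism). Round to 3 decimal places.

p₁ = 0.193, p₀ = 0.0386.
Under exogeneity and monotonicity, PS = (p₁ − p₀) / (1 − p₀).
PS = (0.193 − 0.0386) / (1 − 0.0386) = 0.1544 / 0.9614 ≈ 0.1606

PS ≈ 0.161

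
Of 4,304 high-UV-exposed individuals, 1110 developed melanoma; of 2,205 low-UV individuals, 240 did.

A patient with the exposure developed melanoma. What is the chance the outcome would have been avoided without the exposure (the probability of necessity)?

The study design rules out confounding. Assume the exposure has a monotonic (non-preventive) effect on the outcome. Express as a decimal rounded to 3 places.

p₁ = P(outcome | exposed) = 1110/4304 = 0.2579
p₀ = P(outcome | unexposed) = 240/2205 = 0.10884
Under exogeneity and monotonicity, PN = (p₁ − p₀) / p₁.
PN = (0.2579 − 0.10884) / 0.2579 = 0.14906 / 0.2579 ≈ 0.5780

PN ≈ 0.578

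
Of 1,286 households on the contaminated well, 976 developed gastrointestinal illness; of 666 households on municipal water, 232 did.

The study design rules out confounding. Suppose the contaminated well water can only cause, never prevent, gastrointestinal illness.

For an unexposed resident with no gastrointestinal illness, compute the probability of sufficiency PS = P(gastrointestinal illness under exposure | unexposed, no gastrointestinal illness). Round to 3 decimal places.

p₁ = P(outcome | exposed) = 976/1286 = 0.75894
p₀ = P(outcome | unexposed) = 232/666 = 0.34835
Under exogeneity and monotonicity, PS = (p₁ − p₀) / (1 − p₀).
PS = (0.75894 − 0.34835) / (1 − 0.34835) = 0.41059 / 0.65165 ≈ 0.6301

PS ≈ 0.630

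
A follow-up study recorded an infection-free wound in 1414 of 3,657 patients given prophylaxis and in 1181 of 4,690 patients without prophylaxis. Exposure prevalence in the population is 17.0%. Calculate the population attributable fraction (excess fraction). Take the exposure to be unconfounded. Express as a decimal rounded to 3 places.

PAF ≈ 0.083

p₁ = P(outcome | exposed) = 1414/3657 = 0.38666
p₀ = P(outcome | unexposed) = 1181/4690 = 0.25181
Overall risk P(Y=1) = π·p₁ + (1−π)·p₀ = 0.17×0.38666 + 0.83×0.25181 = 0.27474.
Under exogeneity, PAF = [P(Y=1) − p₀] / P(Y=1).
PAF = (0.27474 − 0.25181) / 0.27474 ≈ 0.0834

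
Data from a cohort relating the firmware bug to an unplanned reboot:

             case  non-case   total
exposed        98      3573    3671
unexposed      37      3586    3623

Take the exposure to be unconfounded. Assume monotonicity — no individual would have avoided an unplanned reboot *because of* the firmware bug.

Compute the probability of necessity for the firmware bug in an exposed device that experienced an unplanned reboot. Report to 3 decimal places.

p₁ = P(outcome | exposed) = 98/3671 = 0.026696
p₀ = P(outcome | unexposed) = 37/3623 = 0.010213
Under exogeneity and monotonicity, PN = (p₁ − p₀) / p₁.
PN = (0.026696 − 0.010213) / 0.026696 = 0.016483 / 0.026696 ≈ 0.6174

PN ≈ 0.617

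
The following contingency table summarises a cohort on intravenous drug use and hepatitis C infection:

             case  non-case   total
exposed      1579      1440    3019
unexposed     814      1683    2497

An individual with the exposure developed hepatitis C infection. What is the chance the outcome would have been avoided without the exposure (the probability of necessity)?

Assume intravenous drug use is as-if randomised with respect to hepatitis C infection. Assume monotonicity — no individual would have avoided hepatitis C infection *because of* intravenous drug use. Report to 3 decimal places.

PN ≈ 0.377

p₁ = P(outcome | exposed) = 1579/3019 = 0.52302
p₀ = P(outcome | unexposed) = 814/2497 = 0.32599
Under exogeneity and monotonicity, PN = (p₁ − p₀) / p₁.
PN = (0.52302 − 0.32599) / 0.52302 = 0.19703 / 0.52302 ≈ 0.3767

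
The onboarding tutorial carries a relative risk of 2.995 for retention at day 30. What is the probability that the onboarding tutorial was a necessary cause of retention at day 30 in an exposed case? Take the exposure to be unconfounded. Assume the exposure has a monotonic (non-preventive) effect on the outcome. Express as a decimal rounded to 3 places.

PN ≈ 0.666

Under exogeneity and monotonicity, PN = (RR − 1) / RR = 1 − 1/RR.
PN = (2.995 − 1) / 2.995 = 1.995 / 2.995 ≈ 0.6661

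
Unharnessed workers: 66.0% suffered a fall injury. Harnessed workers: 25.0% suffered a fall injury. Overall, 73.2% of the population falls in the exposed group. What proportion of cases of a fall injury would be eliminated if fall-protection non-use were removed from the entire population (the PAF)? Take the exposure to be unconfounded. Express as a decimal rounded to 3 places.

PAF ≈ 0.546

p₁ = 0.66, p₀ = 0.25.
Overall risk P(Y=1) = π·p₁ + (1−π)·p₀ = 0.732×0.66 + 0.268×0.25 = 0.55012.
Under exogeneity, PAF = [P(Y=1) − p₀] / P(Y=1).
PAF = (0.55012 − 0.25) / 0.55012 ≈ 0.5456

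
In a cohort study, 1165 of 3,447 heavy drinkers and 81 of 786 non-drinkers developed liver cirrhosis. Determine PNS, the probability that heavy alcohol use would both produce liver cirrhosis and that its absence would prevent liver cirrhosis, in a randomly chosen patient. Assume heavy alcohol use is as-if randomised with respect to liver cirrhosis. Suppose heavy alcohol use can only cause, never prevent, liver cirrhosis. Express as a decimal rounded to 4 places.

PNS ≈ 0.2349

p₁ = P(outcome | exposed) = 1165/3447 = 0.33798
p₀ = P(outcome | unexposed) = 81/786 = 0.10305
Under exogeneity and monotonicity, PNS = p₁ − p₀.
PNS = 0.33798 − 0.10305 = 0.23492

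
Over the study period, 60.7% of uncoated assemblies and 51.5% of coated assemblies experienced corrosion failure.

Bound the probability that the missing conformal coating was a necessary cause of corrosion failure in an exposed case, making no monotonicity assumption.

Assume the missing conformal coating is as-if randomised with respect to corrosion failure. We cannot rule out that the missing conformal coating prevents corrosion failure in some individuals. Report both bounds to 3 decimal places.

p₁ = 0.607, p₀ = 0.515.
Under exogeneity alone the bounds on PN are max{0,(p₁−p₀)/p₁} ≤ PN ≤ min{1,(1−p₀)/p₁}.
  lower = (p₁ − p₀)/p₁ = 0.092 / 0.607 ≈ 0.1516
  upper = min{1, (1 − p₀)/p₁} = 0.485 / 0.607 ≈ 0.7990

0.152 ≤ PN ≤ 0.799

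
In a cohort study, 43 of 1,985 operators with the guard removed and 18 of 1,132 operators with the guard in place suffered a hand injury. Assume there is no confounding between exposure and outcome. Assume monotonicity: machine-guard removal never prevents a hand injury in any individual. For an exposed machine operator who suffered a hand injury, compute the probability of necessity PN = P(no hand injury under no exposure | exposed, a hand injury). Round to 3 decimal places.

PN ≈ 0.266

p₁ = P(outcome | exposed) = 43/1985 = 0.021662
p₀ = P(outcome | unexposed) = 18/1132 = 0.015901
Under exogeneity and monotonicity, PN = (p₁ − p₀) / p₁.
PN = (0.021662 − 0.015901) / 0.021662 = 0.0057614 / 0.021662 ≈ 0.2660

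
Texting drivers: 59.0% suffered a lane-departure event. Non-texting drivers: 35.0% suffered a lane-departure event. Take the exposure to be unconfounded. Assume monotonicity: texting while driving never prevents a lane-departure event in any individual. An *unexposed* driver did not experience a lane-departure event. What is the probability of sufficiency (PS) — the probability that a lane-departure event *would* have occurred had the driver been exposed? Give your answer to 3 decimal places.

PS ≈ 0.369

p₁ = 0.59, p₀ = 0.35.
Under exogeneity and monotonicity, PS = (p₁ − p₀) / (1 − p₀).
PS = (0.59 − 0.35) / (1 − 0.35) = 0.24 / 0.65 ≈ 0.3692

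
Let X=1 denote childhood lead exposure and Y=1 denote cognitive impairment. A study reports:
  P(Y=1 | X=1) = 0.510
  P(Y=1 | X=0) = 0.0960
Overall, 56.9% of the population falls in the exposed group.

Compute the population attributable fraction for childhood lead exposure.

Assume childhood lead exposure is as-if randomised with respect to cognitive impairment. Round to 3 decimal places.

PAF ≈ 0.710

Let p₁ = 0.51, p₀ = 0.096.
Overall risk P(Y=1) = π·p₁ + (1−π)·p₀ = 0.569×0.51 + 0.431×0.096 = 0.33157.
Under exogeneity, PAF = [P(Y=1) − p₀] / P(Y=1).
PAF = (0.33157 − 0.096) / 0.33157 ≈ 0.7105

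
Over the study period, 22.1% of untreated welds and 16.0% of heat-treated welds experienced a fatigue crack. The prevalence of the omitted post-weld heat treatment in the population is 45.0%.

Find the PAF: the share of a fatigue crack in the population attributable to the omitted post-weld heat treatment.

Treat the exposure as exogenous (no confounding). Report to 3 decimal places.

PAF ≈ 0.146

p₁ = 0.221, p₀ = 0.16.
Overall risk P(Y=1) = π·p₁ + (1−π)·p₀ = 0.45×0.221 + 0.55×0.16 = 0.18745.
Under exogeneity, PAF = [P(Y=1) − p₀] / P(Y=1).
PAF = (0.18745 − 0.16) / 0.18745 ≈ 0.1464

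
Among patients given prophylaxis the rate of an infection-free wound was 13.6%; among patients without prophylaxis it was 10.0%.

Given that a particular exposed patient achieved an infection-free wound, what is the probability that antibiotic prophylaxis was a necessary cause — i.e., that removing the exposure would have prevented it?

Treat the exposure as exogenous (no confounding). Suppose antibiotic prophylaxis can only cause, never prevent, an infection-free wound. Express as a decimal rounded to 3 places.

p₁ = 0.136, p₀ = 0.1.
Under exogeneity and monotonicity, PN = (p₁ − p₀) / p₁.
PN = (0.136 − 0.1) / 0.136 = 0.036 / 0.136 ≈ 0.2647

PN ≈ 0.265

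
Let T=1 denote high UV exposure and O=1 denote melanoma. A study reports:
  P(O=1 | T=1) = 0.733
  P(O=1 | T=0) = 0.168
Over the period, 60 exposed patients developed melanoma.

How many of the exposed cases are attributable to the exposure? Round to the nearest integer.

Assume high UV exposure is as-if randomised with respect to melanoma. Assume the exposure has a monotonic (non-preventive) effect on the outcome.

Let p₁ = 0.733, p₀ = 0.168.
PN = (p₁ − p₀)/p₁ = (0.733 − 0.168) / 0.733 ≈ 0.77080.
Attributable cases ≈ PN × (exposed cases) = 0.77080 × 60 ≈ 46.25.

about 46 cases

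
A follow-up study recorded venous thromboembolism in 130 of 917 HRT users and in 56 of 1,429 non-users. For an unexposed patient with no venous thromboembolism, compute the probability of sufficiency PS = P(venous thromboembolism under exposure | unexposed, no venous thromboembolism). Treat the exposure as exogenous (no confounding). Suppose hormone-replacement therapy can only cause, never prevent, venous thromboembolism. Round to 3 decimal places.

p₁ = P(outcome | exposed) = 130/917 = 0.14177
p₀ = P(outcome | unexposed) = 56/1429 = 0.039188
Under exogeneity and monotonicity, PS = (p₁ − p₀) / (1 − p₀).
PS = (0.14177 − 0.039188) / (1 − 0.039188) = 0.10258 / 0.96081 ≈ 0.1068

PS ≈ 0.107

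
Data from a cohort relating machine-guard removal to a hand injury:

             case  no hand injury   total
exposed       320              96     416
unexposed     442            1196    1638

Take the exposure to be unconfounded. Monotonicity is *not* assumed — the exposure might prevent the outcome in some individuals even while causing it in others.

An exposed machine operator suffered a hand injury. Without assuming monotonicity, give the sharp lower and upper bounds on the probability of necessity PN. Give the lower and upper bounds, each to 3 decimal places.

p₁ = P(outcome | exposed) = 320/416 = 0.76923
p₀ = P(outcome | unexposed) = 442/1638 = 0.26984
Under exogeneity alone the bounds on PN are max{0,(p₁−p₀)/p₁} ≤ PN ≤ min{1,(1−p₀)/p₁}.
  lower = (p₁ − p₀)/p₁ = 0.49939 / 0.76923 ≈ 0.6492
  upper = min{1, (1 − p₀)/p₁} = 0.73016 / 0.76923 ≈ 0.9492

0.649 ≤ PN ≤ 0.949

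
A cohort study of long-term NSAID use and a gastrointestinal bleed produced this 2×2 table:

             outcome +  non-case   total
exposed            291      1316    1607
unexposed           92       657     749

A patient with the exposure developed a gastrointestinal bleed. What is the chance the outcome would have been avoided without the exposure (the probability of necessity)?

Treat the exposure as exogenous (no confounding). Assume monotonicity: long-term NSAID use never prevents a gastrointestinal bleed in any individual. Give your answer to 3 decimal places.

PN ≈ 0.322

p₁ = P(outcome | exposed) = 291/1607 = 0.18108
p₀ = P(outcome | unexposed) = 92/749 = 0.12283
Under exogeneity and monotonicity, PN = (p₁ − p₀)/p₁.
PN = (0.18108 − 0.12283) / 0.18108 ≈ 0.3217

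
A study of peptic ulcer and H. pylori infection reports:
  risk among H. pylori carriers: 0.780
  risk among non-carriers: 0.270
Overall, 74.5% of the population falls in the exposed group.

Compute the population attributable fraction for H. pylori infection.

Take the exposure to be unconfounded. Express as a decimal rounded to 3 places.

PAF ≈ 0.585

Let p₁ = 0.78, p₀ = 0.27.
Overall risk P(Y=1) = π·p₁ + (1−π)·p₀ = 0.745×0.78 + 0.255×0.27 = 0.64995.
Under exogeneity, PAF = [P(Y=1) − p₀] / P(Y=1).
PAF = (0.64995 − 0.27) / 0.64995 ≈ 0.5846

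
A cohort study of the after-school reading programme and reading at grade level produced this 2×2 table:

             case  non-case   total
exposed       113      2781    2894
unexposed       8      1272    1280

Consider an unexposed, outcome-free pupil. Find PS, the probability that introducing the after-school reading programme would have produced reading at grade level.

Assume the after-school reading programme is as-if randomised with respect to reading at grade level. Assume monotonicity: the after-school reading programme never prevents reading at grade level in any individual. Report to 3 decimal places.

PS ≈ 0.033

p₁ = P(outcome | exposed) = 113/2894 = 0.039046
p₀ = P(outcome | unexposed) = 8/1280 = 0.00625
Under exogeneity and monotonicity, PS = (p₁ − p₀) / (1 − p₀).
PS = (0.039046 − 0.00625) / (1 − 0.00625) = 0.032796 / 0.99375 ≈ 0.0330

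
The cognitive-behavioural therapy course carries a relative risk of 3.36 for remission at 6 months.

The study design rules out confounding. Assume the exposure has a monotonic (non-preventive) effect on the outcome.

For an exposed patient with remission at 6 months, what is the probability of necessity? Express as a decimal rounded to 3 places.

Under exogeneity and monotonicity, PN = (RR − 1) / RR = 1 − 1/RR.
PN = (3.36 − 1) / 3.36 = 2.36 / 3.36 ≈ 0.7024

PN ≈ 0.702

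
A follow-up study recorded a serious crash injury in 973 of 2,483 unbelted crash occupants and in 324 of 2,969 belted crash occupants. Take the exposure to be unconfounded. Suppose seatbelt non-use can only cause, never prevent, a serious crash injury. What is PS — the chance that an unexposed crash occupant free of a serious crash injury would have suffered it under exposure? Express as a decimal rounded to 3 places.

p₁ = P(outcome | exposed) = 973/2483 = 0.39186
p₀ = P(outcome | unexposed) = 324/2969 = 0.10913
Under exogeneity and monotonicity, PS = (p₁ − p₀) / (1 − p₀).
PS = (0.39186 − 0.10913) / (1 − 0.10913) = 0.28274 / 0.89087 ≈ 0.3174

PS ≈ 0.317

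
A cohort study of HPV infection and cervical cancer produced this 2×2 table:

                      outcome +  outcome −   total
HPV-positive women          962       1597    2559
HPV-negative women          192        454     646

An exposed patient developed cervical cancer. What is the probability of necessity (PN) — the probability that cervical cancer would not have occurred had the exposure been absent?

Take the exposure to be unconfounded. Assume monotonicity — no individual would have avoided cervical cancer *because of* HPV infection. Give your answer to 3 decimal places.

p₁ = P(outcome | exposed) = 962/2559 = 0.37593
p₀ = P(outcome | unexposed) = 192/646 = 0.29721
Under exogeneity and monotonicity, PN = (p₁ − p₀)/p₁.
PN = (0.37593 − 0.29721) / 0.37593 ≈ 0.2094

PN ≈ 0.209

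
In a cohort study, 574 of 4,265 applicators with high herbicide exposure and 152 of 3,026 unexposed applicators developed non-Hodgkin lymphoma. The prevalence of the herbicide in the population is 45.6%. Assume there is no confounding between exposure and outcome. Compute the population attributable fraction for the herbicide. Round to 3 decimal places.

p₁ = P(outcome | exposed) = 574/4265 = 0.13458
p₀ = P(outcome | unexposed) = 152/3026 = 0.050231
Overall risk P(Y=1) = π·p₁ + (1−π)·p₀ = 0.456×0.13458 + 0.544×0.050231 = 0.088696.
Under exogeneity, PAF = [P(Y=1) − p₀] / P(Y=1).
PAF = (0.088696 − 0.050231) / 0.088696 ≈ 0.4337

PAF ≈ 0.434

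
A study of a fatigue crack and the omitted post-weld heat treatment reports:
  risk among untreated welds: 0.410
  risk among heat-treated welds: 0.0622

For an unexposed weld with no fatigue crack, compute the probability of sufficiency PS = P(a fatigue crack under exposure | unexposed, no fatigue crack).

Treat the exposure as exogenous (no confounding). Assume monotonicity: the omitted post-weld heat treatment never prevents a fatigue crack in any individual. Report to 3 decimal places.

Let p₁ = 0.41, p₀ = 0.0622.
Under exogeneity and monotonicity, PS = (p₁ − p₀) / (1 − p₀).
PS = (0.41 − 0.0622) / (1 − 0.0622) = 0.3478 / 0.9378 ≈ 0.3709

PS ≈ 0.371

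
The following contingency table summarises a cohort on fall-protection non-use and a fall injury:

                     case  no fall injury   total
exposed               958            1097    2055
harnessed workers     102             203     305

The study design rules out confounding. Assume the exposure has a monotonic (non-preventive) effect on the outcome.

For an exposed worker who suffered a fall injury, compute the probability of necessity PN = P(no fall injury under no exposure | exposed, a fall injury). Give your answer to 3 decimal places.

PN ≈ 0.283

p₁ = P(outcome | exposed) = 958/2055 = 0.46618
p₀ = P(outcome | unexposed) = 102/305 = 0.33443
Under exogeneity and monotonicity, PN = (p₁ − p₀)/p₁.
PN = (0.46618 − 0.33443) / 0.46618 ≈ 0.2826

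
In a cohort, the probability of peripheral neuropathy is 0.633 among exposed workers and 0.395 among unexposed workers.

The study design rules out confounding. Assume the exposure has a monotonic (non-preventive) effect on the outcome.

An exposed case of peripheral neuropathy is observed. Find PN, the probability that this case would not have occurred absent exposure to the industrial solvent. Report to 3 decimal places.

PN ≈ 0.376

Let p₁ = 0.633, p₀ = 0.395.
Under exogeneity and monotonicity, PN = (p₁ − p₀) / p₁.
PN = (0.633 − 0.395) / 0.633 = 0.238 / 0.633 ≈ 0.3760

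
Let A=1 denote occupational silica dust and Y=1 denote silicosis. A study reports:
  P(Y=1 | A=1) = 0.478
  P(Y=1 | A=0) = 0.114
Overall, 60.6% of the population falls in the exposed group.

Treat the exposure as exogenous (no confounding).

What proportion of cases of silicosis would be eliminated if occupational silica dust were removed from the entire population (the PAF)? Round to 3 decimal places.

Let p₁ = 0.478, p₀ = 0.114.
Overall risk P(Y=1) = π·p₁ + (1−π)·p₀ = 0.606×0.478 + 0.394×0.114 = 0.33458.
Under exogeneity, PAF = [P(Y=1) − p₀] / P(Y=1).
PAF = (0.33458 − 0.114) / 0.33458 ≈ 0.6593

PAF ≈ 0.659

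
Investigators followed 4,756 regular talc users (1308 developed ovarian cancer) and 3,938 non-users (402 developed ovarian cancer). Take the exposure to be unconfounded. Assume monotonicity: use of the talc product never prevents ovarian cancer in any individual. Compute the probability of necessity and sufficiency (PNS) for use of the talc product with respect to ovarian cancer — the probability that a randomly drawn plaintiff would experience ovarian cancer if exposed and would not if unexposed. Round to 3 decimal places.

PNS ≈ 0.173

p₁ = P(outcome | exposed) = 1308/4756 = 0.27502
p₀ = P(outcome | unexposed) = 402/3938 = 0.10208
Under exogeneity and monotonicity, PNS = p₁ − p₀.
PNS = 0.27502 − 0.10208 = 0.17294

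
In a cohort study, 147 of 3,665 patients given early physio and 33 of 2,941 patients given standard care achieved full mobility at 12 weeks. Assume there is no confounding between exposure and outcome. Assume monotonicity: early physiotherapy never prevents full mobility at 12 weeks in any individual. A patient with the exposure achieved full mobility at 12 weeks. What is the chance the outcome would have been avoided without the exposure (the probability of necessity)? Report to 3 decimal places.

PN ≈ 0.720

p₁ = P(outcome | exposed) = 147/3665 = 0.040109
p₀ = P(outcome | unexposed) = 33/2941 = 0.011221
Under exogeneity and monotonicity, PN = (p₁ − p₀) / p₁.
PN = (0.040109 − 0.011221) / 0.040109 = 0.028888 / 0.040109 ≈ 0.7202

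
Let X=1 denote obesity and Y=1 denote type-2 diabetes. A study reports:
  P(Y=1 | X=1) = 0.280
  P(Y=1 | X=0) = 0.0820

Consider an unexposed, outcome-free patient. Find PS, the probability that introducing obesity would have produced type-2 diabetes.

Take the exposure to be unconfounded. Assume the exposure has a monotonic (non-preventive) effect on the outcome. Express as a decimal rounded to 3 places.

PS ≈ 0.216

Let p₁ = 0.28, p₀ = 0.082.
Under exogeneity and monotonicity, PS = (p₁ − p₀) / (1 − p₀).
PS = (0.28 − 0.082) / (1 − 0.082) = 0.198 / 0.918 ≈ 0.2157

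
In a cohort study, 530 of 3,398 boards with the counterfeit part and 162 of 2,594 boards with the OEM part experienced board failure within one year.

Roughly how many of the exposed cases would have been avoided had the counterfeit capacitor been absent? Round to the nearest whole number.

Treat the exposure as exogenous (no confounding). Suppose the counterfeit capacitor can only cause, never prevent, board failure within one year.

about 318 cases

p₁ = P(outcome | exposed) = 530/3398 = 0.15597
p₀ = P(outcome | unexposed) = 162/2594 = 0.062452
PN = (p₁ − p₀)/p₁ = (0.15597 − 0.062452) / 0.15597 ≈ 0.59960.
Attributable cases ≈ PN × (exposed cases) = 0.59960 × 530 ≈ 317.79.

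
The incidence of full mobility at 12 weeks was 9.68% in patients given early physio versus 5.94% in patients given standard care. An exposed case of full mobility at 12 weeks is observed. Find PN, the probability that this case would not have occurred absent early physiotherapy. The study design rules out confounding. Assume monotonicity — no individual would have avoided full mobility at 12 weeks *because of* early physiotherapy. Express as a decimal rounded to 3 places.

p₁ = 0.0968, p₀ = 0.0594.
Under exogeneity and monotonicity, PN = (p₁ − p₀) / p₁.
PN = (0.0968 − 0.0594) / 0.0968 = 0.0374 / 0.0968 ≈ 0.3864

PN ≈ 0.386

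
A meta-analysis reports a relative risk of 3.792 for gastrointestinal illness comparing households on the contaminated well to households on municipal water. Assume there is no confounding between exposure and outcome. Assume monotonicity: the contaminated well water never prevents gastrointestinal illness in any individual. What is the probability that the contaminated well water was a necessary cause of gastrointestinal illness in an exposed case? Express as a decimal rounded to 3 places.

PN ≈ 0.736

Under exogeneity and monotonicity, PN = (RR − 1) / RR = 1 − 1/RR.
PN = (3.792 − 1) / 3.792 = 2.792 / 3.792 ≈ 0.7363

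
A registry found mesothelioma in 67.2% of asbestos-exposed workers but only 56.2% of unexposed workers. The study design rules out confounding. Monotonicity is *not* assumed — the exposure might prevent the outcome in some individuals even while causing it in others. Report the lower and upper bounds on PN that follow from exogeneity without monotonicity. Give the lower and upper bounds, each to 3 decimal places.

0.164 ≤ PN ≤ 0.652

p₁ = 0.672, p₀ = 0.562.
Under exogeneity alone the bounds on PN are max{0,(p₁−p₀)/p₁} ≤ PN ≤ min{1,(1−p₀)/p₁}.
  lower = (p₁ − p₀)/p₁ = 0.11 / 0.672 ≈ 0.1637
  upper = min{1, (1 − p₀)/p₁} = 0.438 / 0.672 ≈ 0.6518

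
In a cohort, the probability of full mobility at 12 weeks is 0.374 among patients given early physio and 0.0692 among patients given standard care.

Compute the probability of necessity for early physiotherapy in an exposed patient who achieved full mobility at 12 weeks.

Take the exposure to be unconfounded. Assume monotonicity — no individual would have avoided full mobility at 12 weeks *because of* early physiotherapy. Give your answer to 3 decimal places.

PN ≈ 0.815

Let p₁ = 0.374, p₀ = 0.0692.
Under exogeneity and monotonicity, PN = (p₁ − p₀) / p₁.
PN = (0.374 − 0.0692) / 0.374 = 0.3048 / 0.374 ≈ 0.8150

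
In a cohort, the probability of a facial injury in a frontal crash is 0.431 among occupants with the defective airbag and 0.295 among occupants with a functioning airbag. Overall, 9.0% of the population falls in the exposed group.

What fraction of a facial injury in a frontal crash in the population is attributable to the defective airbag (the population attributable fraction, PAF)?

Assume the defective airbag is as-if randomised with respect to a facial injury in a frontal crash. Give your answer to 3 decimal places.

Let p₁ = 0.431, p₀ = 0.295.
Overall risk P(Y=1) = π·p₁ + (1−π)·p₀ = 0.09×0.431 + 0.91×0.295 = 0.30724.
Under exogeneity, PAF = [P(Y=1) − p₀] / P(Y=1).
PAF = (0.30724 − 0.295) / 0.30724 ≈ 0.0398

PAF ≈ 0.040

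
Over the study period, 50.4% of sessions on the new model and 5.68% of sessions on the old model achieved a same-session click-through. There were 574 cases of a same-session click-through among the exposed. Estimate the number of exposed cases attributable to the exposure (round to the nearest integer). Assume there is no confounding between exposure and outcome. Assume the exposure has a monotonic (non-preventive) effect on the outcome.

about 509 cases

p₁ = 0.504, p₀ = 0.0568.
PN = (p₁ − p₀)/p₁ = (0.504 − 0.0568) / 0.504 ≈ 0.88730.
Attributable cases ≈ PN × (exposed cases) = 0.88730 × 574 ≈ 509.31.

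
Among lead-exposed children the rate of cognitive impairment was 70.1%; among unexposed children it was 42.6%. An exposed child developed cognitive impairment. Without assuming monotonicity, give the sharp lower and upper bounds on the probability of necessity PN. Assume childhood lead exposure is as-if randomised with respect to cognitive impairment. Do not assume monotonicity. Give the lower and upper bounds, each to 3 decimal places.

0.392 ≤ PN ≤ 0.819

p₁ = 0.701, p₀ = 0.426.
Under exogeneity alone the bounds on PN are max{0,(p₁−p₀)/p₁} ≤ PN ≤ min{1,(1−p₀)/p₁}.
  lower = (p₁ − p₀)/p₁ = 0.275 / 0.701 ≈ 0.3923
  upper = min{1, (1 − p₀)/p₁} = 0.574 / 0.701 ≈ 0.8188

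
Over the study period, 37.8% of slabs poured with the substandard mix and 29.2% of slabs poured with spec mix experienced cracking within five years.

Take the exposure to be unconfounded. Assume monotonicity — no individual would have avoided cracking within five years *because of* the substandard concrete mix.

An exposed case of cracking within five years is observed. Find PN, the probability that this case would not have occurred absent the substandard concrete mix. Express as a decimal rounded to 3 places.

p₁ = 0.378, p₀ = 0.292.
Under exogeneity and monotonicity, PN = (p₁ − p₀) / p₁.
PN = (0.378 − 0.292) / 0.378 = 0.086 / 0.378 ≈ 0.2275

PN ≈ 0.228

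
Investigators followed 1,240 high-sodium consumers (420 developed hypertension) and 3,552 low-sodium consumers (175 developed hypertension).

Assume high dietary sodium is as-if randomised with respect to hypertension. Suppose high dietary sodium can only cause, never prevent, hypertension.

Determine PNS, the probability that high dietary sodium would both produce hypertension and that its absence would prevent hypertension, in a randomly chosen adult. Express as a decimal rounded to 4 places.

p₁ = P(outcome | exposed) = 420/1240 = 0.33871
p₀ = P(outcome | unexposed) = 175/3552 = 0.049268
Under exogeneity and monotonicity, PNS = p₁ − p₀.
PNS = 0.33871 − 0.049268 = 0.28944

PNS ≈ 0.2894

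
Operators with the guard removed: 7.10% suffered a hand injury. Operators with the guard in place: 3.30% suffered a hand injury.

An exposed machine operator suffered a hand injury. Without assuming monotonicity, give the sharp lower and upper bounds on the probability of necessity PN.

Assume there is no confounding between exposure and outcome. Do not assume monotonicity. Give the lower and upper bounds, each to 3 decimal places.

0.535 ≤ PN ≤ 1.000

p₁ = 0.071, p₀ = 0.033.
Under exogeneity alone the bounds on PN are max{0,(p₁−p₀)/p₁} ≤ PN ≤ min{1,(1−p₀)/p₁}.
  lower = (p₁ − p₀)/p₁ = 0.038 / 0.071 ≈ 0.5352
  upper = min{1, (1 − p₀)/p₁} = 0.967 / 0.071 ≈ 13.6197 → capped at 1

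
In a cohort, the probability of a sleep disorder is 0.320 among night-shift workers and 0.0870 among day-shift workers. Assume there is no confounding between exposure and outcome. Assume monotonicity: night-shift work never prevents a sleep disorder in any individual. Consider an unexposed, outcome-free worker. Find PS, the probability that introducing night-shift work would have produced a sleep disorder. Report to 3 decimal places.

PS ≈ 0.255

Let p₁ = 0.32, p₀ = 0.087.
Under exogeneity and monotonicity, PS = (p₁ − p₀) / (1 − p₀).
PS = (0.32 − 0.087) / (1 − 0.087) = 0.233 / 0.913 ≈ 0.2552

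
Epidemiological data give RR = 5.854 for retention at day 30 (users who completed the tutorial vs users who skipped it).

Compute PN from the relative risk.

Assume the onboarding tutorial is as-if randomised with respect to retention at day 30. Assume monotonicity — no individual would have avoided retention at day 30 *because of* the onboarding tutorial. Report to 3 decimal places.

PN ≈ 0.829

Under exogeneity and monotonicity, PN = (RR − 1) / RR = 1 − 1/RR.
PN = (5.854 − 1) / 5.854 = 4.854 / 5.854 ≈ 0.8292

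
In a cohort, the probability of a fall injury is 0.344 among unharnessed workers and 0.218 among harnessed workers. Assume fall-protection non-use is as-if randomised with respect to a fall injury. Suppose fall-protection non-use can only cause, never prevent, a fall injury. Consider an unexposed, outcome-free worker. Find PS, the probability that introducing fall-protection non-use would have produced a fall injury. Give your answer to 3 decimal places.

Let p₁ = 0.344, p₀ = 0.218.
Under exogeneity and monotonicity, PS = (p₁ − p₀) / (1 − p₀).
PS = (0.344 − 0.218) / (1 − 0.218) = 0.126 / 0.782 ≈ 0.1611

PS ≈ 0.161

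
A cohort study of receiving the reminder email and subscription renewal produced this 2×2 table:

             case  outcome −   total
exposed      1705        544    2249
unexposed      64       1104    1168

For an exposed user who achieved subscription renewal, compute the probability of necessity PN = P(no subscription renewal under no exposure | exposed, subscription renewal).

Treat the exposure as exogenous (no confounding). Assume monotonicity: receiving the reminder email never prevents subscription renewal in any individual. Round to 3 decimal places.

PN ≈ 0.928

p₁ = P(outcome | exposed) = 1705/2249 = 0.75811
p₀ = P(outcome | unexposed) = 64/1168 = 0.054795
Under exogeneity and monotonicity, PN = (p₁ − p₀)/p₁.
PN = (0.75811 − 0.054795) / 0.75811 ≈ 0.9277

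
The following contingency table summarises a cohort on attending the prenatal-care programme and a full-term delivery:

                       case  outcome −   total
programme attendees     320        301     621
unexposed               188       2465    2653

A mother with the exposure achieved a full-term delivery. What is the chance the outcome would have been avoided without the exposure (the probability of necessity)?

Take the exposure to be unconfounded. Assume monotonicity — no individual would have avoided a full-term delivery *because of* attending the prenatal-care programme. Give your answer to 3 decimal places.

p₁ = P(outcome | exposed) = 320/621 = 0.5153
p₀ = P(outcome | unexposed) = 188/2653 = 0.070863
Under exogeneity and monotonicity, PN = (p₁ − p₀)/p₁.
PN = (0.5153 − 0.070863) / 0.5153 ≈ 0.8625

PN ≈ 0.862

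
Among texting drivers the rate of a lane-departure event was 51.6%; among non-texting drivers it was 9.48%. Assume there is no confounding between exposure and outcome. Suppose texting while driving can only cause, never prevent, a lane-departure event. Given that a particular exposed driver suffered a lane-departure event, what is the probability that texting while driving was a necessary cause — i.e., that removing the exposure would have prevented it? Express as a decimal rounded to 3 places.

PN ≈ 0.816

p₁ = 0.516, p₀ = 0.0948.
Under exogeneity and monotonicity, PN = (p₁ − p₀) / p₁.
PN = (0.516 − 0.0948) / 0.516 = 0.4212 / 0.516 ≈ 0.8163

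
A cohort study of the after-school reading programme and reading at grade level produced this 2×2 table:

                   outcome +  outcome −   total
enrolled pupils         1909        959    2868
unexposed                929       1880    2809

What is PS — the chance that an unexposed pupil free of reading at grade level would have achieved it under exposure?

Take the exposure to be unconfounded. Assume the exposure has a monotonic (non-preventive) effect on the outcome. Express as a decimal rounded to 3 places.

p₁ = P(outcome | exposed) = 1909/2868 = 0.66562
p₀ = P(outcome | unexposed) = 929/2809 = 0.33072
Under exogeneity and monotonicity, PS = (p₁ − p₀) / (1 − p₀).
PS = (0.66562 − 0.33072) / (1 − 0.33072) = 0.3349 / 0.66928 ≈ 0.5004

PS ≈ 0.500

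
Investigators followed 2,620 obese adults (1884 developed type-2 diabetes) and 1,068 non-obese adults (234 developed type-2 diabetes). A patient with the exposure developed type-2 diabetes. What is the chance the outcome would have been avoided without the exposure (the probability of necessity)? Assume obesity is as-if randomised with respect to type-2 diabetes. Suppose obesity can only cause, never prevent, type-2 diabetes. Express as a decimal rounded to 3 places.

PN ≈ 0.695

p₁ = P(outcome | exposed) = 1884/2620 = 0.71908
p₀ = P(outcome | unexposed) = 234/1068 = 0.2191
Under exogeneity and monotonicity, PN = (p₁ − p₀) / p₁.
PN = (0.71908 − 0.2191) / 0.71908 = 0.49998 / 0.71908 ≈ 0.6953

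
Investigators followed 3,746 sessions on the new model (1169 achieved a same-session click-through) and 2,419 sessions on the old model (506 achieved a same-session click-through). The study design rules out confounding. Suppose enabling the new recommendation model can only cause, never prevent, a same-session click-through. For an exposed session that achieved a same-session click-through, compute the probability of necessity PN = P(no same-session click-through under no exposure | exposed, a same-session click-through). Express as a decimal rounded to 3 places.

PN ≈ 0.330

p₁ = P(outcome | exposed) = 1169/3746 = 0.31207
p₀ = P(outcome | unexposed) = 506/2419 = 0.20918
Under exogeneity and monotonicity, PN = (p₁ − p₀) / p₁.
PN = (0.31207 − 0.20918) / 0.31207 = 0.10289 / 0.31207 ≈ 0.3297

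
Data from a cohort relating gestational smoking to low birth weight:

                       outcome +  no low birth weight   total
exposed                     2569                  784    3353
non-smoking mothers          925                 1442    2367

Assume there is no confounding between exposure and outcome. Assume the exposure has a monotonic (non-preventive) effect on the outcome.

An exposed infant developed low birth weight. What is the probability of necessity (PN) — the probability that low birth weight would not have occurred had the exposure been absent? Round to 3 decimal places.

p₁ = P(outcome | exposed) = 2569/3353 = 0.76618
p₀ = P(outcome | unexposed) = 925/2367 = 0.39079
Under exogeneity and monotonicity, PN = (p₁ − p₀)/p₁.
PN = (0.76618 − 0.39079) / 0.76618 ≈ 0.4899

PN ≈ 0.490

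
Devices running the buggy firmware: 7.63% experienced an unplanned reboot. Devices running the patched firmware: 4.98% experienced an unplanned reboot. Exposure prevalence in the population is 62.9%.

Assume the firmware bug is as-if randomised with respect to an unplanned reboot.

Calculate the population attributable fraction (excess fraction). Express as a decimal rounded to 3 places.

PAF ≈ 0.251

p₁ = 0.0763, p₀ = 0.0498.
Overall risk P(Y=1) = π·p₁ + (1−π)·p₀ = 0.629×0.0763 + 0.371×0.0498 = 0.066468.
Under exogeneity, PAF = [P(Y=1) − p₀] / P(Y=1).
PAF = (0.066468 − 0.0498) / 0.066468 ≈ 0.2508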